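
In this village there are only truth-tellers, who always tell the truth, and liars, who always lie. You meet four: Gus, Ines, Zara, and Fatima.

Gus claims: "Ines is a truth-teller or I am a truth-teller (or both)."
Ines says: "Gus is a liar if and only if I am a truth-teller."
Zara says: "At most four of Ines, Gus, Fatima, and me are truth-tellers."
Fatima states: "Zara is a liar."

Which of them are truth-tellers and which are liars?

Regardless of anyone's role, Zara's statement is true, so Zara is a truth-teller.
With that fixed, Fatima's statement is false, so Fatima is a liar.
Consider Gus. Suppose Gus is a truth-teller.
Then whichever role Ines has, Ines's statement has the wrong truth value — contradiction.
So Gus is a liar.
Consider Ines. Suppose Ines is a truth-teller.
Then Gus's statement comes out true, contradicting Gus being a liar.
So Ines is a liar.

Gus: liar, Ines: liar, Zara: truth-teller, Fatima: liar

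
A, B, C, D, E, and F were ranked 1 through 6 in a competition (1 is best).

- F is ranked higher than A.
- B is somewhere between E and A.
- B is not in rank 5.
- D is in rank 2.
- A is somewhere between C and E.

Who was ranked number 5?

A

With clues 1–3, B is ruled out for rank 5.
With clues 1–4, D is ruled out for rank 5.
With clues 1–5, C, E, and F are ruled out for rank 5.
So rank 5 is A.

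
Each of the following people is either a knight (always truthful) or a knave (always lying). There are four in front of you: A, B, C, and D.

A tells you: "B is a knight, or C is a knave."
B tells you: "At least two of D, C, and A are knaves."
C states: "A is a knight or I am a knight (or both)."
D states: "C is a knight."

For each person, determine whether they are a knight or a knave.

Consider A. Suppose A is a knight.
Then no assignment of the remaining roles makes every statement match its speaker's type — contradiction.
So A is a knave.
Consider B. Suppose B is a knight.
Then A's statement comes out true, contradicting A being a knave.
So B is a knave.
Consider C. Suppose C is a knave.
Then A's statement comes out true, contradicting A being a knave.
So C is a knight.
With that fixed, D's statement is true, so D is a knight.

A: knave, B: knave, C: knight, D: knight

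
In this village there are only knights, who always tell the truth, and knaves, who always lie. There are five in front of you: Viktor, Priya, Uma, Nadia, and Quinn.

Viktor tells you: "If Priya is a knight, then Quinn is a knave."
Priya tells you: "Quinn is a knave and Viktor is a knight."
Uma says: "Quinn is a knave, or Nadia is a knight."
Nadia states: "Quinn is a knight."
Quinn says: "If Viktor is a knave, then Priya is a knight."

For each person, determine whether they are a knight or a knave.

Viktor: knight, Priya: knave, Uma: knight, Nadia: knight, Quinn: knight

Consider Viktor. Suppose Viktor is a knave.
Then no assignment of the remaining roles makes every statement match its speaker's type — contradiction.
So Viktor is a knight.
With that fixed, Quinn's statement is true, so Quinn is a knight.
With that fixed, Priya's statement is false, so Priya is a knave.
With that fixed, Nadia's statement is true, so Nadia is a knight.
With that fixed, Uma's statement is true, so Uma is a knight.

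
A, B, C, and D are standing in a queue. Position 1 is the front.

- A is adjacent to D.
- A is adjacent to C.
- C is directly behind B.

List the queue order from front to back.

B, C, A, D

From clues 1–2: A is in {2,3}.
From clues 1–3: B → position 1, C → position 2, A → position 3, D → position 4.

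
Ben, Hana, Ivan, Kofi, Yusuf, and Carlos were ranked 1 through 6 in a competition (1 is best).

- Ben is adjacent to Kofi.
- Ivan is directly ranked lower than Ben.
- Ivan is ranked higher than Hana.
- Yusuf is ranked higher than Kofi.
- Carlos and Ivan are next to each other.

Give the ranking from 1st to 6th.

From clues 1–2: Ben is in {2,3,4,5}.
From clues 1–3: Ben is in {2,3,4}.
From clues 1–4: Ben is in {3,4}.
From clues 1–5: Yusuf → rank 1, Kofi → rank 2, Ben → rank 3, Ivan → rank 4, Carlos → rank 5, Hana → rank 6.

Yusuf, Kofi, Ben, Ivan, Carlos, Hana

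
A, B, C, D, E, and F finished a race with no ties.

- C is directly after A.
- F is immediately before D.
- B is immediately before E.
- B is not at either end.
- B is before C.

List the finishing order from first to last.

From clue 1: A is in {1,2,3,4,5}.
From clues 1–3: A is in {1,3,5}.
From clues 1–4: B is in {3,5}.
From clues 1–5: F → place 1, D → place 2, B → place 3, E → place 4, A → place 5, C → place 6.

F, D, B, E, A, C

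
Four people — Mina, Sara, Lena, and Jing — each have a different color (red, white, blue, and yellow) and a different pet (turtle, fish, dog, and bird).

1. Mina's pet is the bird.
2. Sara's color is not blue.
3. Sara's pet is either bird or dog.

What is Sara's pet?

Clue 1 rules out bird for Sara's pet.
With clues 1–3, fish and turtle are impossible for Sara's pet.
That leaves dog.

dog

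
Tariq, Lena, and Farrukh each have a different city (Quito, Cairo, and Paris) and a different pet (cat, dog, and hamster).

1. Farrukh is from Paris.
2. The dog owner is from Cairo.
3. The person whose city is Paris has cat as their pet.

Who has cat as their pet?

With clues 1–3, Lena and Tariq are impossible for the one with pet cat.
That leaves Farrukh.

Farrukh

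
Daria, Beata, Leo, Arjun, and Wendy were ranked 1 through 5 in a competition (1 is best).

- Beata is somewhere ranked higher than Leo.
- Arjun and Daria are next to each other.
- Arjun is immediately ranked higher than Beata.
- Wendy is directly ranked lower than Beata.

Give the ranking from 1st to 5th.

Daria, Arjun, Beata, Wendy, Leo

From clue 1: Beata is in {1,2,3,4}.
From clues 1–3: Daria is in {1,2}.
From clues 1–4: Daria → rank 1, Arjun → rank 2, Beata → rank 3, Wendy → rank 4, Leo → rank 5.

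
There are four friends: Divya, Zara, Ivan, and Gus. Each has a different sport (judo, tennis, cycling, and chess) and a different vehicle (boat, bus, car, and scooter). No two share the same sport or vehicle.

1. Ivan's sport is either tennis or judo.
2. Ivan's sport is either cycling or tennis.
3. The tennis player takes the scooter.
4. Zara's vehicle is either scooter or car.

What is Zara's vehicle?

car

With clues 1–3, scooter is impossible for Zara's vehicle.
With clues 1–4, boat and bus are impossible for Zara's vehicle.
That leaves car.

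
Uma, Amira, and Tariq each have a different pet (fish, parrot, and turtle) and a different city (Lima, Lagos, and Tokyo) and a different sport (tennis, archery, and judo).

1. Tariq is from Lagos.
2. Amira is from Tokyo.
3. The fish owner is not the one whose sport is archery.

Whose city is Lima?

Uma

Clue 1 rules out Tariq for the one with city Lima.
With clues 1–2, Amira is impossible for the one with city Lima.
That leaves Uma.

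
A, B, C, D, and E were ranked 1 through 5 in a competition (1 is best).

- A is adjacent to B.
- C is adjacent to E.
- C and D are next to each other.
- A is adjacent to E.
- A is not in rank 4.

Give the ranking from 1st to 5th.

B, A, E, C, D

From clues 1–2: D is in {1,3,5}.
From clues 1–3: C is in {2,4}.
From clues 1–4: E → rank 3.
From clues 1–5: B → rank 1, A → rank 2, C → rank 4, D → rank 5.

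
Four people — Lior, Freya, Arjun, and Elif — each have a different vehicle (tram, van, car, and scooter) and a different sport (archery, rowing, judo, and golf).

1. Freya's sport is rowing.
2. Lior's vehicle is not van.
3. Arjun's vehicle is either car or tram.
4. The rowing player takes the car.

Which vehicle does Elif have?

van

With clues 1–4, car, scooter, and tram are impossible for Elif's vehicle.
That leaves van.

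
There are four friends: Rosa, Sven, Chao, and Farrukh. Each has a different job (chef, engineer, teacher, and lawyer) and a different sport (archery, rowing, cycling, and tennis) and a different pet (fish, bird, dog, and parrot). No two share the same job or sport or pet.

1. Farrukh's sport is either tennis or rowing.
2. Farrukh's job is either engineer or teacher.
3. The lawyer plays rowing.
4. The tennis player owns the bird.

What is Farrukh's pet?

bird

With clues 1–4, dog, fish, and parrot are impossible for Farrukh's pet.
That leaves bird.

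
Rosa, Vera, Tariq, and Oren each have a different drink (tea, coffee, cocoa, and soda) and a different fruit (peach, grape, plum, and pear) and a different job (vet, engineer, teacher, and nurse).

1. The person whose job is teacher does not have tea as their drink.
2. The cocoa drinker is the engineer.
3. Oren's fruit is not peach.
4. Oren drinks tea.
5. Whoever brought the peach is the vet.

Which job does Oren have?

With clues 1–4, engineer and teacher are impossible for Oren's job.
With clues 1–5, vet is impossible for Oren's job.
That leaves nurse.

nurse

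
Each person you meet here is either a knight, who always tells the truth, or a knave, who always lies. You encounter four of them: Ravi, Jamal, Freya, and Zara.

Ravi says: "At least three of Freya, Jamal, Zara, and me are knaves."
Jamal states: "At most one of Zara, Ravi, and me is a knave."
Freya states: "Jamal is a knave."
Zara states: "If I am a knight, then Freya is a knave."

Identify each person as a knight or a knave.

Ravi: knave, Jamal: knight, Freya: knave, Zara: knight

Consider Ravi. Suppose Ravi is a knight.
Then no assignment of the remaining roles makes every statement match its speaker's type — contradiction.
So Ravi is a knave.
Consider Jamal. Suppose Jamal is a knave.
Then no assignment of the remaining roles makes every statement match its speaker's type — contradiction.
So Jamal is a knight.
With that fixed, Freya's statement is false, so Freya is a knave.
With that fixed, Zara's statement is true, so Zara is a knight.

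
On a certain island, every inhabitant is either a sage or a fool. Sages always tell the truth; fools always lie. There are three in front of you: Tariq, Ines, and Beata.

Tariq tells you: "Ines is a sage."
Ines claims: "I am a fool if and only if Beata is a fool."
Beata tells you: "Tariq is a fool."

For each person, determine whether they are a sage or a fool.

Tariq: fool, Ines: fool, Beata: sage

Consider Tariq. Suppose Tariq is a sage.
Then no assignment of the remaining roles makes every statement match its speaker's type — contradiction.
So Tariq is a fool.
With that fixed, Beata's statement is true, so Beata is a sage.
Consider Ines. Suppose Ines is a sage.
Then Tariq's statement comes out true, contradicting Tariq being a fool.
So Ines is a fool.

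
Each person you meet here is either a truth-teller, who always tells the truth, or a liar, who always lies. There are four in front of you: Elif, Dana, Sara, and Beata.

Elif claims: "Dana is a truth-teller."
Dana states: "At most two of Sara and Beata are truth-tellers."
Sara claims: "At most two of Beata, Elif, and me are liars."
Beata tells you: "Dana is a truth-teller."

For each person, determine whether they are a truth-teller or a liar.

Elif: truth-teller, Dana: truth-teller, Sara: truth-teller, Beata: truth-teller

Regardless of anyone's role, Dana's statement is true, so Dana is a truth-teller.
With that fixed, Beata's statement is true, so Beata is a truth-teller.
With that fixed, Elif's statement is true, so Elif is a truth-teller.
With that fixed, Sara's statement is true, so Sara is a truth-teller.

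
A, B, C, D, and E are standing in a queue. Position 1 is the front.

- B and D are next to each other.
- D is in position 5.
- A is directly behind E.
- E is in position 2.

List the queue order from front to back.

C, E, A, B, D

From clues 1–2: B → position 4, D → position 5.
From clues 1–3: A is in {2,3}.
From clues 1–4: C → position 1, E → position 2, A → position 3.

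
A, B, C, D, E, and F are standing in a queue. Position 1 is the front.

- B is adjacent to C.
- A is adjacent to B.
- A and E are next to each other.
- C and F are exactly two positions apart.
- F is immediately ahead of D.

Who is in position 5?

With clues 1–4, B, C, E, and F are ruled out for position 5.
With clues 1–5, D is ruled out for position 5.
So position 5 is A.

A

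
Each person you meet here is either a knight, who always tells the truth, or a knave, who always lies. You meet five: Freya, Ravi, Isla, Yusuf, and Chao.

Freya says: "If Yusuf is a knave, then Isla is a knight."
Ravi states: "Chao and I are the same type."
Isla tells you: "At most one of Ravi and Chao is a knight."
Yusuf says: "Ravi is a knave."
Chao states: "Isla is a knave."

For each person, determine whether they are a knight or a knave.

Freya: knave, Ravi: knight, Isla: knave, Yusuf: knave, Chao: knight

Consider Freya. Suppose Freya is a knight.
Then no assignment of the remaining roles makes every statement match its speaker's type — contradiction.
So Freya is a knave.
Consider Ravi. Suppose Ravi is a knave.
Then no assignment of the remaining roles makes every statement match its speaker's type — contradiction.
So Ravi is a knight.
With that fixed, Yusuf's statement is false, so Yusuf is a knave.
Consider Isla. Suppose Isla is a knight.
Then Freya's statement comes out true, contradicting Freya being a knave.
So Isla is a knave.
With that fixed, Chao's statement is true, so Chao is a knight.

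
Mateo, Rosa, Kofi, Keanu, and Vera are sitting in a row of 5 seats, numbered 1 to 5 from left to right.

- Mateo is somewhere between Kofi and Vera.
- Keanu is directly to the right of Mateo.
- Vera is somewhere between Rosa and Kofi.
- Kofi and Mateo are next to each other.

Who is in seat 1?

Kofi

With clue 1, Mateo is ruled out for seat 1.
With clues 1–2, Keanu is ruled out for seat 1.
With clues 1–3, Vera is ruled out for seat 1.
With clues 1–4, Rosa is ruled out for seat 1.
So seat 1 is Kofi.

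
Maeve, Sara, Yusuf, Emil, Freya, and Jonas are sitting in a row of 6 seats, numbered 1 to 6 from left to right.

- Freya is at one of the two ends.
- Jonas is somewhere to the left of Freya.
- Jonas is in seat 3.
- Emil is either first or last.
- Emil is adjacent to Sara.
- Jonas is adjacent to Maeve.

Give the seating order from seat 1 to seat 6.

From clue 1: Freya is in {1,6}.
From clues 1–2: Freya → seat 6.
From clues 1–3: Jonas → seat 3.
From clues 1–4: Emil → seat 1.
From clues 1–5: Sara → seat 2.
From clues 1–6: Maeve → seat 4, Yusuf → seat 5.

Emil, Sara, Jonas, Maeve, Yusuf, Freya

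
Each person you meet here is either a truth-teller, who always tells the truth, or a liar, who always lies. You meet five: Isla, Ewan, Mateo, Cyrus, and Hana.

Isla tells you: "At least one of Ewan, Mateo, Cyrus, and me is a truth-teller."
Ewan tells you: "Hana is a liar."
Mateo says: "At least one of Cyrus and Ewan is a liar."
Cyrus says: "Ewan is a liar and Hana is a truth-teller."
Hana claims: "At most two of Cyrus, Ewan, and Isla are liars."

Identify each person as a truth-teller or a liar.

Isla: truth-teller, Ewan: liar, Mateo: truth-teller, Cyrus: truth-teller, Hana: truth-teller

Consider Isla. Suppose Isla is a liar.
Then no assignment of the remaining roles makes every statement match its speaker's type — contradiction.
So Isla is a truth-teller.
With that fixed, Hana's statement is true, so Hana is a truth-teller.
With that fixed, Ewan's statement is false, so Ewan is a liar.
With that fixed, Mateo's statement is true, so Mateo is a truth-teller.
With that fixed, Cyrus's statement is true, so Cyrus is a truth-teller.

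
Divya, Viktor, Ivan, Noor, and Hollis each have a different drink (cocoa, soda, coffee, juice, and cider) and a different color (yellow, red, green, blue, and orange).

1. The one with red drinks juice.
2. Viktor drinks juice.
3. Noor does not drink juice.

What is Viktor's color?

With clues 1–2, blue, green, orange, and yellow are impossible for Viktor's color.
That leaves red.

red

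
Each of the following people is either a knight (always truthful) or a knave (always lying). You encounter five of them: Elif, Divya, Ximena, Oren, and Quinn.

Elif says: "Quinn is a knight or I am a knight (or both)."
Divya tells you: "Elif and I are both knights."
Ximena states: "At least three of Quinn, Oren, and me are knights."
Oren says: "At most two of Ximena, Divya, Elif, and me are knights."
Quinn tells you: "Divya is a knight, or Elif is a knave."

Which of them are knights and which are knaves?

Elif: knight, Divya: knave, Ximena: knave, Oren: knight, Quinn: knave

Consider Elif. Suppose Elif is a knave.
Then no assignment of the remaining roles makes every statement match its speaker's type — contradiction.
So Elif is a knight.
Consider Divya. Suppose Divya is a knight.
Then no assignment of the remaining roles makes every statement match its speaker's type — contradiction.
So Divya is a knave.
With that fixed, Quinn's statement is false, so Quinn is a knave.
With that fixed, Ximena's statement is false, so Ximena is a knave.
With that fixed, Oren's statement is true, so Oren is a knight.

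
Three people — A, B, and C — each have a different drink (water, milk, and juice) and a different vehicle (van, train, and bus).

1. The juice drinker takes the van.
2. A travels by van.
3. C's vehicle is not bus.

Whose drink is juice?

A

With clues 1–2, B and C are impossible for the one with drink juice.
That leaves A.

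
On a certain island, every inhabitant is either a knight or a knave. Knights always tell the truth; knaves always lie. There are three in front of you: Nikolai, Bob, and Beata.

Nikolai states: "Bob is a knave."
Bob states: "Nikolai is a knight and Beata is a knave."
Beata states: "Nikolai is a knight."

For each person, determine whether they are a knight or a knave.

Nikolai: knight, Bob: knave, Beata: knight

Consider Nikolai. Suppose Nikolai is a knave.
Then no assignment of the remaining roles makes every statement match its speaker's type — contradiction.
So Nikolai is a knight.
With that fixed, Beata's statement is true, so Beata is a knight.
With that fixed, Bob's statement is false, so Bob is a knave.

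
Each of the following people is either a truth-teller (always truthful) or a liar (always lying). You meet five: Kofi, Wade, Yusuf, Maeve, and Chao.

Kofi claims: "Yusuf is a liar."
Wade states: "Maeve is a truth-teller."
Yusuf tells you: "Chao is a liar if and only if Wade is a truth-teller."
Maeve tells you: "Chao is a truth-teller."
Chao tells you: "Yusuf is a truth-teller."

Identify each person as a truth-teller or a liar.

Consider Kofi. Suppose Kofi is a liar.
Then no assignment of the remaining roles makes every statement match its speaker's type — contradiction.
So Kofi is a truth-teller.
Consider Wade. Suppose Wade is a truth-teller.
Then no assignment of the remaining roles makes every statement match its speaker's type — contradiction.
So Wade is a liar.
Consider Yusuf. Suppose Yusuf is a truth-teller.
Then Kofi's statement comes out false, contradicting Kofi being a truth-teller.
So Yusuf is a liar.
With that fixed, Chao's statement is false, so Chao is a liar.
With that fixed, Maeve's statement is false, so Maeve is a liar.

Kofi: truth-teller, Wade: liar, Yusuf: liar, Maeve: liar, Chao: liar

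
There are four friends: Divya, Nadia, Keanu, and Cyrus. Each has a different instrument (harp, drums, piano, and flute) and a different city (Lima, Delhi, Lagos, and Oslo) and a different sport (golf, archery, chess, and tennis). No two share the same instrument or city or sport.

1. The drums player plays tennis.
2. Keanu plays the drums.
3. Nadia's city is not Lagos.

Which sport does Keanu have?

tennis

With clues 1–2, archery, chess, and golf are impossible for Keanu's sport.
That leaves tennis.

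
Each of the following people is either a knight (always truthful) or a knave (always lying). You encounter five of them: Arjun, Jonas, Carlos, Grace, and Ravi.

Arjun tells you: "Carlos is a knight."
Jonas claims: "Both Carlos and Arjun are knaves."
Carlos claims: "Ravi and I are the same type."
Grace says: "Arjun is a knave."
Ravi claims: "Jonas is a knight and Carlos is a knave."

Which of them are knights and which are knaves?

Arjun: knave, Jonas: knight, Carlos: knave, Grace: knight, Ravi: knight

Consider Arjun. Suppose Arjun is a knight.
Then no assignment of the remaining roles makes every statement match its speaker's type — contradiction.
So Arjun is a knave.
With that fixed, Grace's statement is true, so Grace is a knight.
Consider Jonas. Suppose Jonas is a knave.
Then no assignment of the remaining roles makes every statement match its speaker's type — contradiction.
So Jonas is a knight.
Consider Carlos. Suppose Carlos is a knight.
Then Arjun's statement comes out true, contradicting Arjun being a knave.
So Carlos is a knave.
With that fixed, Ravi's statement is true, so Ravi is a knight.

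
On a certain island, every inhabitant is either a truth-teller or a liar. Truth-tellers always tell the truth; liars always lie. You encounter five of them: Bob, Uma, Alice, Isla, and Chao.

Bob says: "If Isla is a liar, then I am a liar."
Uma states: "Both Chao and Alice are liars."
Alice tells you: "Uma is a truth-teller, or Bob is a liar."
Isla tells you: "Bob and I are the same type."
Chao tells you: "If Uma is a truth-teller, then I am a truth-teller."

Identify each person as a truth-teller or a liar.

Consider Bob. Suppose Bob is a liar.
Then Bob's own statement would have to be false, but it can't be — contradiction.
So Bob is a truth-teller.
Consider Uma. Suppose Uma is a truth-teller.
Then no assignment of the remaining roles makes every statement match its speaker's type — contradiction.
So Uma is a liar.
With that fixed, Alice's statement is false, so Alice is a liar.
With that fixed, Chao's statement is true, so Chao is a truth-teller.
Consider Isla. Suppose Isla is a liar.
Then Bob's statement comes out false, contradicting Bob being a truth-teller.
So Isla is a truth-teller.

Bob: truth-teller, Uma: liar, Alice: liar, Isla: truth-teller, Chao: truth-teller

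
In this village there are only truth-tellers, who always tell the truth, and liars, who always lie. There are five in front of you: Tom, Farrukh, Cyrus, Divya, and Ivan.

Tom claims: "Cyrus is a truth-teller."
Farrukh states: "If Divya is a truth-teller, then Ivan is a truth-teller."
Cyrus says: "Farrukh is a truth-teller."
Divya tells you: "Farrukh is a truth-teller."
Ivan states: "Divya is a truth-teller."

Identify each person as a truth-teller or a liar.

Consider Tom. Suppose Tom is a liar.
Then no assignment of the remaining roles makes every statement match its speaker's type — contradiction.
So Tom is a truth-teller.
Consider Farrukh. Suppose Farrukh is a liar.
Then no assignment of the remaining roles makes every statement match its speaker's type — contradiction.
So Farrukh is a truth-teller.
With that fixed, Cyrus's statement is true, so Cyrus is a truth-teller.
With that fixed, Divya's statement is true, so Divya is a truth-teller.
With that fixed, Ivan's statement is true, so Ivan is a truth-teller.

Tom: truth-teller, Farrukh: truth-teller, Cyrus: truth-teller, Divya: truth-teller, Ivan: truth-teller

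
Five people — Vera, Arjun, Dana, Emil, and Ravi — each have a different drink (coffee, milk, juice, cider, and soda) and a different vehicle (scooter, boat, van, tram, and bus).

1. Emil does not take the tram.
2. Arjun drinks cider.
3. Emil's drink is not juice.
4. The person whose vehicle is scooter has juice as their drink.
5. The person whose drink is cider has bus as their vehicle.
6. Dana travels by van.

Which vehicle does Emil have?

Clue 1 rules out tram for Emil's vehicle.
With clues 1–4, scooter is impossible for Emil's vehicle.
With clues 1–5, bus is impossible for Emil's vehicle.
With clues 1–6, van is impossible for Emil's vehicle.
That leaves boat.

boat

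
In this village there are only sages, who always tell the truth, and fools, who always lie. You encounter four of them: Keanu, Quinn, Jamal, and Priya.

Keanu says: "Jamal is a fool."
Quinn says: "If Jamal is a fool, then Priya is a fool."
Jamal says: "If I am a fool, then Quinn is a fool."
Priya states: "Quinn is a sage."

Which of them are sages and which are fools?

Consider Keanu. Suppose Keanu is a sage.
Then no assignment of the remaining roles makes every statement match its speaker's type — contradiction.
So Keanu is a fool.
Consider Quinn. Suppose Quinn is a fool.
Then no assignment of the remaining roles makes every statement match its speaker's type — contradiction.
So Quinn is a sage.
With that fixed, Priya's statement is true, so Priya is a sage.
Consider Jamal. Suppose Jamal is a fool.
Then Keanu's statement comes out true, contradicting Keanu being a fool.
So Jamal is a sage.

Keanu: fool, Quinn: sage, Jamal: sage, Priya: sage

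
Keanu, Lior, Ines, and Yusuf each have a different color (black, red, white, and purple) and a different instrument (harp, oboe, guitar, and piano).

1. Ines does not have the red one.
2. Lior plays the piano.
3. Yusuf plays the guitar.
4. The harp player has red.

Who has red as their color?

Keanu

Clue 1 rules out Ines for the one with color red.
With clues 1–4, Lior and Yusuf are impossible for the one with color red.
That leaves Keanu.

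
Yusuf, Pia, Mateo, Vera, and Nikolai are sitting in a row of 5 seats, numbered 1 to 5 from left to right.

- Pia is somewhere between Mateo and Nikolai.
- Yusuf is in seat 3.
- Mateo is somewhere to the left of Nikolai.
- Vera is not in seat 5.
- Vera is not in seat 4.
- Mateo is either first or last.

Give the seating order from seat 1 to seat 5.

From clue 1: Pia is in {2,3,4}.
From clues 1–2: Yusuf → seat 3.
From clues 1–3: Pia is in {2,4}.
From clues 1–4: Nikolai → seat 5.
From clues 1–5: Pia → seat 4.
From clues 1–6: Mateo → seat 1, Vera → seat 2.

Mateo, Vera, Yusuf, Pia, Nikolai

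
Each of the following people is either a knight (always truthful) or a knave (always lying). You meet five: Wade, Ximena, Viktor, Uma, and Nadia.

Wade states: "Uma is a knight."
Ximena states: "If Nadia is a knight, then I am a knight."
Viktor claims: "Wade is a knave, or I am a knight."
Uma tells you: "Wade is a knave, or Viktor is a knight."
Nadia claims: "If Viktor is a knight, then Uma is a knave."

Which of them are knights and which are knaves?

Wade: knight, Ximena: knight, Viktor: knight, Uma: knight, Nadia: knave

Consider Wade. Suppose Wade is a knave.
Then no assignment of the remaining roles makes every statement match its speaker's type — contradiction.
So Wade is a knight.
Consider Ximena. Suppose Ximena is a knave.
Then no assignment of the remaining roles makes every statement match its speaker's type — contradiction.
So Ximena is a knight.
Consider Viktor. Suppose Viktor is a knave.
Then no assignment of the remaining roles makes every statement match its speaker's type — contradiction.
So Viktor is a knight.
With that fixed, Uma's statement is true, so Uma is a knight.
With that fixed, Nadia's statement is false, so Nadia is a knave.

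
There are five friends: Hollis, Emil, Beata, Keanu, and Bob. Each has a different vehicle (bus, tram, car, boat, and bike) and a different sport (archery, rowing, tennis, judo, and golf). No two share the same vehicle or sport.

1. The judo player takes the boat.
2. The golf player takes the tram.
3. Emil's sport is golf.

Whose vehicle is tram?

With clues 1–3, Beata, Bob, Hollis, and Keanu are impossible for the one with vehicle tram.
That leaves Emil.

Emil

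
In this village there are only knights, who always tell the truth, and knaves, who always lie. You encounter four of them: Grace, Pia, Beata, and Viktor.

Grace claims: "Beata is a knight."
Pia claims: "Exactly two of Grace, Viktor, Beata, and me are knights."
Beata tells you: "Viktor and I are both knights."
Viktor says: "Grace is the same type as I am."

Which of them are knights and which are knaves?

Consider Grace. Suppose Grace is a knave.
Then whichever role Viktor has, Viktor's statement has the wrong truth value — contradiction.
So Grace is a knight.
Consider Pia. Suppose Pia is a knight.
Then no assignment of the remaining roles makes every statement match its speaker's type — contradiction.
So Pia is a knave.
Consider Beata. Suppose Beata is a knave.
Then Grace's statement comes out false, contradicting Grace being a knight.
So Beata is a knight.
Consider Viktor. Suppose Viktor is a knave.
Then Pia's statement comes out true, contradicting Pia being a knave.
So Viktor is a knight.

Grace: knight, Pia: knave, Beata: knight, Viktor: knight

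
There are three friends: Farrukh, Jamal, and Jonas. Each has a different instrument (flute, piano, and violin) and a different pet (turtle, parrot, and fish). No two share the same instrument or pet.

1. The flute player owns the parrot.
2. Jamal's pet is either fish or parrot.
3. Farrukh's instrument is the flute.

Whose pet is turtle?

Jonas

With clues 1–2, Jamal is impossible for the one with pet turtle.
With clues 1–3, Farrukh is impossible for the one with pet turtle.
That leaves Jonas.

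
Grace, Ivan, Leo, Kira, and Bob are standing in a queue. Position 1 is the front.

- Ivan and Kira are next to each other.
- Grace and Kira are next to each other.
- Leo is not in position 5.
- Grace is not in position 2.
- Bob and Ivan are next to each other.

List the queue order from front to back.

From clues 1–2: Kira is in {2,3,4}.
From clues 1–3: Leo is in {1,2,4}.
From clues 1–5: Leo → position 1, Bob → position 2, Ivan → position 3, Kira → position 4, Grace → position 5.

Leo, Bob, Ivan, Kira, Grace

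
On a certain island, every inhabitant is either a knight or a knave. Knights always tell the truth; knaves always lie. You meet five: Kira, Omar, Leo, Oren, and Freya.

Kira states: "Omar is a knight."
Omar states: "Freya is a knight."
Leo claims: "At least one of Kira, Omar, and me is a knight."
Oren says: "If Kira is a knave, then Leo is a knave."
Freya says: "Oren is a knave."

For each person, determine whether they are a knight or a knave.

Kira: knave, Omar: knave, Leo: knave, Oren: knight, Freya: knave

Consider Kira. Suppose Kira is a knight.
Then no assignment of the remaining roles makes every statement match its speaker's type — contradiction.
So Kira is a knave.
Consider Omar. Suppose Omar is a knight.
Then Kira's statement comes out true, contradicting Kira being a knave.
So Omar is a knave.
Consider Leo. Suppose Leo is a knight.
Then no assignment of the remaining roles makes every statement match its speaker's type — contradiction.
So Leo is a knave.
With that fixed, Oren's statement is true, so Oren is a knight.
With that fixed, Freya's statement is false, so Freya is a knave.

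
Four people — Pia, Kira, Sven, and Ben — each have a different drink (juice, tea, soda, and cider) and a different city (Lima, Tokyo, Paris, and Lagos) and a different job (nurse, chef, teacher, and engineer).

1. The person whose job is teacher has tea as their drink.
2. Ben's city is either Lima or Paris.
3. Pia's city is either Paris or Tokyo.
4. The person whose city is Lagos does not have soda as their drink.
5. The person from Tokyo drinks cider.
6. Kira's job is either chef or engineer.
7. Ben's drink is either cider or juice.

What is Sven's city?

With clues 1–7, Lima, Paris, and Tokyo are impossible for Sven's city.
That leaves Lagos.

Lagos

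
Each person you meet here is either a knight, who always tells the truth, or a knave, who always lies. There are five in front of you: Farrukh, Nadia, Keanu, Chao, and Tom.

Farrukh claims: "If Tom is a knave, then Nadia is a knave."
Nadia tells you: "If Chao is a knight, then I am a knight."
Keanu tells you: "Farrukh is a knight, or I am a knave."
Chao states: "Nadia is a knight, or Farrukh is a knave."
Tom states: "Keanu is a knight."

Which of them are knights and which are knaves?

Farrukh: knight, Nadia: knight, Keanu: knight, Chao: knight, Tom: knight

Consider Farrukh. Suppose Farrukh is a knave.
Then whichever role Keanu has, Keanu's statement has the wrong truth value — contradiction.
So Farrukh is a knight.
With that fixed, Keanu's statement is true, so Keanu is a knight.
With that fixed, Tom's statement is true, so Tom is a knight.
Consider Nadia. Suppose Nadia is a knave.
Then no assignment of the remaining roles makes every statement match its speaker's type — contradiction.
So Nadia is a knight.
With that fixed, Chao's statement is true, so Chao is a knight.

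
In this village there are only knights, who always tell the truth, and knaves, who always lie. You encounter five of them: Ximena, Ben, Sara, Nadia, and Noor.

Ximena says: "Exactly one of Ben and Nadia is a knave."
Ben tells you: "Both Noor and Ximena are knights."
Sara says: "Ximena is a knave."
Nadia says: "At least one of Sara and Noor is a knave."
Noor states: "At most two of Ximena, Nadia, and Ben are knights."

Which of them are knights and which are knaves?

Consider Ximena. Suppose Ximena is a knight.
Then no assignment of the remaining roles makes every statement match its speaker's type — contradiction.
So Ximena is a knave.
With that fixed, Ben's statement is false, so Ben is a knave.
With that fixed, Sara's statement is true, so Sara is a knight.
With that fixed, Noor's statement is true, so Noor is a knight.
With that fixed, Nadia's statement is false, so Nadia is a knave.

Ximena: knave, Ben: knave, Sara: knight, Nadia: knave, Noor: knight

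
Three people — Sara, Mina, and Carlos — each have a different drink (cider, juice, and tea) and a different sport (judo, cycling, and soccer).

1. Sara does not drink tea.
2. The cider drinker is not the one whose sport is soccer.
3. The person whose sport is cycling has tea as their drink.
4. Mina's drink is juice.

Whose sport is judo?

Sara

With clues 1–4, Carlos and Mina are impossible for the one with sport judo.
That leaves Sara.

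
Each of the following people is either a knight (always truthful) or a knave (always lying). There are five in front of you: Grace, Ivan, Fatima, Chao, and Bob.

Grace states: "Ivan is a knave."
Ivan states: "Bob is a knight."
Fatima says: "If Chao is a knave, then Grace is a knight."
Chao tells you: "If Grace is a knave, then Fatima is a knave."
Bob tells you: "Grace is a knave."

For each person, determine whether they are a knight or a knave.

Grace: knight, Ivan: knave, Fatima: knight, Chao: knight, Bob: knave

Consider Grace. Suppose Grace is a knave.
Then no assignment of the remaining roles makes every statement match its speaker's type — contradiction.
So Grace is a knight.
With that fixed, Fatima's statement is true, so Fatima is a knight.
With that fixed, Chao's statement is true, so Chao is a knight.
With that fixed, Bob's statement is false, so Bob is a knave.
With that fixed, Ivan's statement is false, so Ivan is a knave.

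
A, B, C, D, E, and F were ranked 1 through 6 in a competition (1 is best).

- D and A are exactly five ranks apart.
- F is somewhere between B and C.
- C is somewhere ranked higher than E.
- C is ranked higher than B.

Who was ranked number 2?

C

With clue 1, A and D are ruled out for rank 2.
With clues 1–2, F is ruled out for rank 2.
With clues 1–3, E is ruled out for rank 2.
With clues 1–4, B is ruled out for rank 2.
So rank 2 is C.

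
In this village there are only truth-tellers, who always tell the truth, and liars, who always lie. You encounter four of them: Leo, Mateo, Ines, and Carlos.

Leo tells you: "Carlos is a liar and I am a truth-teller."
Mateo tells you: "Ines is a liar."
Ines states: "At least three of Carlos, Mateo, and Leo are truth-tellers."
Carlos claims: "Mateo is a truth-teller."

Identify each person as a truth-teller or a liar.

Consider Leo. Suppose Leo is a truth-teller.
Then no assignment of the remaining roles makes every statement match its speaker's type — contradiction.
So Leo is a liar.
With that fixed, Ines's statement is false, so Ines is a liar.
With that fixed, Mateo's statement is true, so Mateo is a truth-teller.
With that fixed, Carlos's statement is true, so Carlos is a truth-teller.

Leo: liar, Mateo: truth-teller, Ines: liar, Carlos: truth-teller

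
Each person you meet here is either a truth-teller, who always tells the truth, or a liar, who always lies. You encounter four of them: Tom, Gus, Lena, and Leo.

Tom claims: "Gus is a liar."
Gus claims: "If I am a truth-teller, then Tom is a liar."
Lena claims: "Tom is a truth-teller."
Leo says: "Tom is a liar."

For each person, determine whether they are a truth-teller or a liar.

Consider Tom. Suppose Tom is a truth-teller.
Then whichever role Gus has, Gus's statement has the wrong truth value — contradiction.
So Tom is a liar.
With that fixed, Gus's statement is true, so Gus is a truth-teller.
With that fixed, Lena's statement is false, so Lena is a liar.
With that fixed, Leo's statement is true, so Leo is a truth-teller.

Tom: liar, Gus: truth-teller, Lena: liar, Leo: truth-teller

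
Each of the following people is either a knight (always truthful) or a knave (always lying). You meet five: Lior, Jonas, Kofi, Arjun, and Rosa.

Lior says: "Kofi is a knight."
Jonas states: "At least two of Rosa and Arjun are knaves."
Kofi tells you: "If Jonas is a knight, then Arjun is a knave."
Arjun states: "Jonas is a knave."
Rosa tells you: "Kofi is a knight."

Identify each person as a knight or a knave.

Consider Lior. Suppose Lior is a knave.
Then no assignment of the remaining roles makes every statement match its speaker's type — contradiction.
So Lior is a knight.
Consider Jonas. Suppose Jonas is a knight.
Then no assignment of the remaining roles makes every statement match its speaker's type — contradiction.
So Jonas is a knave.
With that fixed, Kofi's statement is true, so Kofi is a knight.
With that fixed, Arjun's statement is true, so Arjun is a knight.
With that fixed, Rosa's statement is true, so Rosa is a knight.

Lior: knight, Jonas: knave, Kofi: knight, Arjun: knight, Rosa: knight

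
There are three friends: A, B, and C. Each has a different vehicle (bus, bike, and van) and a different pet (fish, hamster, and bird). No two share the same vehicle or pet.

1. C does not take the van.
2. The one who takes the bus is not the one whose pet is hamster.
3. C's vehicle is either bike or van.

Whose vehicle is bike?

With clues 1–3, A and B are impossible for the one with vehicle bike.
That leaves C.

C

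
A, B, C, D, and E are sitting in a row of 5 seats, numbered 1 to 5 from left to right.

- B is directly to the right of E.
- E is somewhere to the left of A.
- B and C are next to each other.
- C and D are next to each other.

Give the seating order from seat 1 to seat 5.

E, B, C, D, A

From clue 1: B is in {2,3,4,5}.
From clues 1–2: A is in {3,4,5}.
From clues 1–3: A is in {4,5}.
From clues 1–4: E → seat 1, B → seat 2, C → seat 3, D → seat 4, A → seat 5.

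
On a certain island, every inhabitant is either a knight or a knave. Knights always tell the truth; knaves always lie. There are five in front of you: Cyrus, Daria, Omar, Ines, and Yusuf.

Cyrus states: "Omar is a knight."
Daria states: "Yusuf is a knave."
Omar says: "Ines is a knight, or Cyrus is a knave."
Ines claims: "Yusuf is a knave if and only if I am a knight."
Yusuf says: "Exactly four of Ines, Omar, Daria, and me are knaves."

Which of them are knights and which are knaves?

Consider Cyrus. Suppose Cyrus is a knave.
Then no assignment of the remaining roles makes every statement match its speaker's type — contradiction.
So Cyrus is a knight.
Consider Daria. Suppose Daria is a knave.
Then no assignment of the remaining roles makes every statement match its speaker's type — contradiction.
So Daria is a knight.
With that fixed, Yusuf's statement is false, so Yusuf is a knave.
Consider Omar. Suppose Omar is a knave.
Then Cyrus's statement comes out false, contradicting Cyrus being a knight.
So Omar is a knight.
Consider Ines. Suppose Ines is a knave.
Then Omar's statement comes out false, contradicting Omar being a knight.
So Ines is a knight.

Cyrus: knight, Daria: knight, Omar: knight, Ines: knight, Yusuf: knave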